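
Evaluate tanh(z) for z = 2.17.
0.9743

tanh(2.17) = (e^(2.17) - e^(-2.17))/(e^(2.17) + e^(-2.17)) = 0.9743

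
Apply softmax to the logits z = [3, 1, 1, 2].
p = [0.6103, 0.0826, 0.0826, 0.2245]

exp(z) = [20.09, 2.718, 2.718, 7.389]
Sum = 32.91
p = [0.6103, 0.0826, 0.0826, 0.2245]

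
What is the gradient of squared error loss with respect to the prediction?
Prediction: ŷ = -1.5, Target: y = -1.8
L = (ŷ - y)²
∂L/∂ŷ = 0.6

∂L/∂ŷ = 2(ŷ - y) = 2(-1.5 - -1.8) = 2(0.3) = 0.6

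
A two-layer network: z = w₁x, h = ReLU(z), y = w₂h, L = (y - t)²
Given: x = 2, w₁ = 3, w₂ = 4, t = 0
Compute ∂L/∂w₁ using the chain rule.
∂L/∂w₁ = 384

Forward pass:
z = w₁x = 3×2 = 6
h = ReLU(6) = 6
y = w₂h = 4×6 = 24

Backward pass:
∂L/∂y = 2(y - t) = 2(24 - 0) = 48
∂y/∂h = w₂ = 4
∂h/∂z = 1 (ReLU derivative)
∂z/∂w₁ = x = 2

∂L/∂w₁ = 48 × 4 × 1 × 2 = 384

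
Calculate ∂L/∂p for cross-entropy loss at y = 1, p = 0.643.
∂L/∂p = -1.555

∂L/∂p = -y/p + (1-y)/(1-p) = -1/0.643 + 0 = -1.555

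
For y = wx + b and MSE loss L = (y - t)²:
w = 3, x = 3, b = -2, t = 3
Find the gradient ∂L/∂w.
∂L/∂w = 24

y = wx + b = (3)(3) + -2 = 7
∂L/∂y = 2(y - t) = 2(7 - 3) = 8
∂y/∂w = x = 3
∂L/∂w = ∂L/∂y · ∂y/∂w = 8 × 3 = 24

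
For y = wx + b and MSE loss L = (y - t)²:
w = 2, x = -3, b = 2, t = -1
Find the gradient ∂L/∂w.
∂L/∂w = 18

y = wx + b = (2)(-3) + 2 = -4
∂L/∂y = 2(y - t) = 2(-4 - -1) = -6
∂y/∂w = x = -3
∂L/∂w = ∂L/∂y · ∂y/∂w = -6 × -3 = 18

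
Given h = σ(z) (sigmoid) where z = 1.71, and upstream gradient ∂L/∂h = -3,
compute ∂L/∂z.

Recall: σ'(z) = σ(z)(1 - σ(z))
∂L/∂z = -0.3891

σ(1.71) = 0.8468
σ'(1.71) = σ(1.71)(1 - σ(1.71)) = 0.8468 × 0.1532 = 0.1297
∂L/∂z = ∂L/∂h · σ'(z) = -3 × 0.1297 = -0.3891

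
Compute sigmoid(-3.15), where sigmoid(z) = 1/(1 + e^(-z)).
0.04109

sigmoid(-3.15) = 1/(1 + e^(3.15)) = 1/(1 + 23.34) = 0.04109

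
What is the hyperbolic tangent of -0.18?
-0.1781

tanh(-0.18) = (e^(-0.18) - e^(0.18))/(e^(-0.18) + e^(0.18)) = -0.1781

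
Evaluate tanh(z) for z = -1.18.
-0.8275

tanh(-1.18) = (e^(-1.18) - e^(1.18))/(e^(-1.18) + e^(1.18)) = -0.8275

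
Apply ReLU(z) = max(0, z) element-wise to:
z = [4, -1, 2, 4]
h = [4, 0, 2, 4]

ReLU applied element-wise: max(0,4)=4, max(0,-1)=0, max(0,2)=2, max(0,4)=4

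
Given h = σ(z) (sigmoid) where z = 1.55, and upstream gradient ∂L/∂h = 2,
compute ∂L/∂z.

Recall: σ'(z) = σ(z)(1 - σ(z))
∂L/∂z = 0.2889

σ(1.55) = 0.8249
σ'(1.55) = σ(1.55)(1 - σ(1.55)) = 0.8249 × 0.1751 = 0.1444
∂L/∂z = ∂L/∂h · σ'(z) = 2 × 0.1444 = 0.2889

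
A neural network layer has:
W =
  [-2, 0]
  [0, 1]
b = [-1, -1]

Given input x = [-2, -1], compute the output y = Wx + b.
y = [3, -2]

Wx = [-2×-2 + 0×-1, 0×-2 + 1×-1]
   = [4, -1]
y = Wx + b = [4 + -1, -1 + -1] = [3, -2]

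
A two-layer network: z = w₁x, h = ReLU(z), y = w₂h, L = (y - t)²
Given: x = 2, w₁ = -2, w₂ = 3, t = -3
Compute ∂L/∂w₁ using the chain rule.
∂L/∂w₁ = 0

Forward pass:
z = w₁x = -2×2 = -4
h = ReLU(-4) = 0
y = w₂h = 3×0 = 0

Backward pass:
∂L/∂y = 2(y - t) = 2(0 - -3) = 6
∂y/∂h = w₂ = 3
∂h/∂z = 0 (ReLU derivative)
∂z/∂w₁ = x = 2

∂L/∂w₁ = 6 × 3 × 0 × 2 = 0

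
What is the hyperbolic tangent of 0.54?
0.493

tanh(0.54) = (e^(0.54) - e^(-0.54))/(e^(0.54) + e^(-0.54)) = 0.493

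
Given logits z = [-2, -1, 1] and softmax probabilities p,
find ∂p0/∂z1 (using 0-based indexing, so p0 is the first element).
∂p0/∂z1 = -0.004797

p = softmax(z) = [0.04201, 0.1142, 0.8438]
p0 = 0.04201, p1 = 0.1142

∂p0/∂z1 = -p0 × p1 = -0.04201 × 0.1142 = -0.004797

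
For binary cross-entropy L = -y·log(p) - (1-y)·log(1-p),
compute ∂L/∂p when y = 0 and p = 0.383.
∂L/∂p = 1.621

∂L/∂p = -y/p + (1-y)/(1-p) = 0 + 1/0.617 = 1.621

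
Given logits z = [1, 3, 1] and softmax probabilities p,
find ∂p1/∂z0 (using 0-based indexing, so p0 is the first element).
∂p1/∂z0 = -0.08382

p = softmax(z) = [0.1065, 0.787, 0.1065]
p1 = 0.787, p0 = 0.1065

∂p1/∂z0 = -p1 × p0 = -0.787 × 0.1065 = -0.08382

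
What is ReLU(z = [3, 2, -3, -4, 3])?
h = [3, 2, 0, 0, 3]

ReLU applied element-wise: max(0,3)=3, max(0,2)=2, max(0,-3)=0, max(0,-4)=0, max(0,3)=3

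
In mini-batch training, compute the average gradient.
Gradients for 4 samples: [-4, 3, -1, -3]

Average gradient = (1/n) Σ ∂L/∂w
Average gradient = -1.25

Average = (1/4)(-4 + 3 + -1 + -3) = -5/4 = -1.25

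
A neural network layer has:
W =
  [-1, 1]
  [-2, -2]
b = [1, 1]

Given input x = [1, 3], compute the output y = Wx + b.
y = [3, -7]

Wx = [-1×1 + 1×3, -2×1 + -2×3]
   = [2, -8]
y = Wx + b = [2 + 1, -8 + 1] = [3, -7]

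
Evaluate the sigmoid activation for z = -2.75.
0.06009

sigmoid(-2.75) = 1/(1 + e^(2.75)) = 1/(1 + 15.64) = 0.06009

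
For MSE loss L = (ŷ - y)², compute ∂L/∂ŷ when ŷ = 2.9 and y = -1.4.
∂L/∂ŷ = 8.6

∂L/∂ŷ = 2(ŷ - y) = 2(2.9 - -1.4) = 2(4.3) = 8.6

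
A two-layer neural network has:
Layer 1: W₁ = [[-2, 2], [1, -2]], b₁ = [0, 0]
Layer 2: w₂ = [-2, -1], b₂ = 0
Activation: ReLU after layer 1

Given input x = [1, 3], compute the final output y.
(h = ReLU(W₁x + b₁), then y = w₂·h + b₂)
y = -8

Layer 1 pre-activation: z₁ = [4, -5]
After ReLU: h = [4, 0]
Layer 2 output: y = -2×4 + -1×0 + 0 = -8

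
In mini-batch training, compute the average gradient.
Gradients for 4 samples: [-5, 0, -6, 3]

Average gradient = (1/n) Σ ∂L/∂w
Average gradient = -2

Average = (1/4)(-5 + 0 + -6 + 3) = -8/4 = -2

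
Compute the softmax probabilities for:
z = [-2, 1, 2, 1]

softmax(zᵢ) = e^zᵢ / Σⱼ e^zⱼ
p = [0.0104, 0.2097, 0.5701, 0.2097]

exp(z) = [0.1353, 2.718, 7.389, 2.718]
Sum = 12.96
p = [0.0104, 0.2097, 0.5701, 0.2097]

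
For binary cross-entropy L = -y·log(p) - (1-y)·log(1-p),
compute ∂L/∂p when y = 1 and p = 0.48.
∂L/∂p = -2.083

∂L/∂p = -y/p + (1-y)/(1-p) = -1/0.48 + 0 = -2.083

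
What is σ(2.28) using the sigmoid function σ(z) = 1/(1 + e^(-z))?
0.9072

sigmoid(2.28) = 1/(1 + e^(-2.28)) = 1/(1 + 0.1023) = 0.9072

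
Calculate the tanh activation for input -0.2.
-0.1974

tanh(-0.2) = (e^(-0.2) - e^(0.2))/(e^(-0.2) + e^(0.2)) = -0.1974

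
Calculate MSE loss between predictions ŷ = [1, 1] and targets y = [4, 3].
MSE = 6.5

MSE = (1/2)((1-4)² + (1-3)²) = (1/2)(9 + 4) = 6.5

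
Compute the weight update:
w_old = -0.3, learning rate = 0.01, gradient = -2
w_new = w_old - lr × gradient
w_new = -0.28

w_new = w - η·∂L/∂w = -0.3 - 0.01×(-2) = -0.3 - (-0.02) = -0.28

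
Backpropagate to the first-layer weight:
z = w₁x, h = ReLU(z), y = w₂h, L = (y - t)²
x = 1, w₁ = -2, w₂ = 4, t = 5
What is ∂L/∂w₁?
∂L/∂w₁ = 0

Forward pass:
z = w₁x = -2×1 = -2
h = ReLU(-2) = 0
y = w₂h = 4×0 = 0

Backward pass:
∂L/∂y = 2(y - t) = 2(0 - 5) = -10
∂y/∂h = w₂ = 4
∂h/∂z = 0 (ReLU derivative)
∂z/∂w₁ = x = 1

∂L/∂w₁ = -10 × 4 × 0 × 1 = 0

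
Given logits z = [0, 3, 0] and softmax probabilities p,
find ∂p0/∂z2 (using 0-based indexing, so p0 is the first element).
∂p0/∂z2 = -0.00205

p = softmax(z) = [0.04528, 0.9094, 0.04528]
p0 = 0.04528, p2 = 0.04528

∂p0/∂z2 = -p0 × p2 = -0.04528 × 0.04528 = -0.00205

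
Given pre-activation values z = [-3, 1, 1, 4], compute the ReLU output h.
h = [0, 1, 1, 4]

ReLU applied element-wise: max(0,-3)=0, max(0,1)=1, max(0,1)=1, max(0,4)=4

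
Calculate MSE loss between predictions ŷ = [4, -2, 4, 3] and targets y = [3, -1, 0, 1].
MSE = 5.5

MSE = (1/4)((4-3)² + (-2--1)² + (4-0)² + (3-1)²) = (1/4)(1 + 1 + 16 + 4) = 5.5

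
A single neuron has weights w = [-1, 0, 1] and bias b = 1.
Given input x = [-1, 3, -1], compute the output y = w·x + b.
y = 1

y = (-1)(-1) + (0)(3) + (1)(-1) + 1 = 1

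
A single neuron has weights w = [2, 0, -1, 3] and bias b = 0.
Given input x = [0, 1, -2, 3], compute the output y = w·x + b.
y = 11

y = (2)(0) + (0)(1) + (-1)(-2) + (3)(3) + 0 = 11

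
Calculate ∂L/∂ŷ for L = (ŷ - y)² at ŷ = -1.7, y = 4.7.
∂L/∂ŷ = -12.8

∂L/∂ŷ = 2(ŷ - y) = 2(-1.7 - 4.7) = 2(-6.4) = -12.8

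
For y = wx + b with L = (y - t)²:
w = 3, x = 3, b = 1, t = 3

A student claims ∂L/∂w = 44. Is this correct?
Incorrect

y = (3)(3) + 1 = 10
∂L/∂y = 2(y - t) = 2(10 - 3) = 14
∂y/∂w = x = 3
∂L/∂w = 14 × 3 = 42

Claimed value: 44
Incorrect: The correct gradient is 42.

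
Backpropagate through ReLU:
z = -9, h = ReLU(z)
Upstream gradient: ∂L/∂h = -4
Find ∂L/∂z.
∂L/∂z = 0

h = ReLU(-9) = 0
Since z < 0: ∂h/∂z = 0
∂L/∂z = ∂L/∂h · ∂h/∂z = -4 × 0 = 0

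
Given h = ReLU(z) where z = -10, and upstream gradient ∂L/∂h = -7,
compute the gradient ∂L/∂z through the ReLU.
∂L/∂z = 0

h = ReLU(-10) = 0
Since z < 0: ∂h/∂z = 0
∂L/∂z = ∂L/∂h · ∂h/∂z = -7 × 0 = 0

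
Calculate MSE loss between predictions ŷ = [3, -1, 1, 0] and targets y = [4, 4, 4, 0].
MSE = 8.75

MSE = (1/4)((3-4)² + (-1-4)² + (1-4)² + (0-0)²) = (1/4)(1 + 25 + 9 + 0) = 8.75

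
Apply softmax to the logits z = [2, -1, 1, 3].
p = [0.2418, 0.012, 0.0889, 0.6572]

exp(z) = [7.389, 0.3679, 2.718, 20.09]
Sum = 30.56
p = [0.2418, 0.012, 0.0889, 0.6572]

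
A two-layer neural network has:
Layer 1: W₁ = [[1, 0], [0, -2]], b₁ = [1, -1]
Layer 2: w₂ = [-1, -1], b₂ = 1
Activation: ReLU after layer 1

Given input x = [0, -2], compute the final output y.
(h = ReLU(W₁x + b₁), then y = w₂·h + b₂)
y = -3

Layer 1 pre-activation: z₁ = [1, 3]
After ReLU: h = [1, 3]
Layer 2 output: y = -1×1 + -1×3 + 1 = -3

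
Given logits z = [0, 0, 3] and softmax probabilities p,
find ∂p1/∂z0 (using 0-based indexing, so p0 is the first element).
∂p1/∂z0 = -0.00205

p = softmax(z) = [0.04528, 0.04528, 0.9094]
p1 = 0.04528, p0 = 0.04528

∂p1/∂z0 = -p1 × p0 = -0.04528 × 0.04528 = -0.00205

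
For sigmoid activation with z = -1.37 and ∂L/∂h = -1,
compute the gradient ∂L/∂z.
∂L/∂z = -0.1616

σ(-1.37) = 0.2026
σ'(-1.37) = σ(-1.37)(1 - σ(-1.37)) = 0.2026 × 0.7974 = 0.1616
∂L/∂z = ∂L/∂h · σ'(z) = -1 × 0.1616 = -0.1616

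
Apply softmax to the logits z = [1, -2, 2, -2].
p = [0.2619, 0.013, 0.712, 0.013]

exp(z) = [2.718, 0.1353, 7.389, 0.1353]
Sum = 10.38
p = [0.2619, 0.013, 0.712, 0.013]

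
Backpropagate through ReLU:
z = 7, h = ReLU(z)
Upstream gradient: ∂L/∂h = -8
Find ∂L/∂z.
∂L/∂z = -8

h = ReLU(7) = 7
Since z > 0: ∂h/∂z = 1
∂L/∂z = ∂L/∂h · ∂h/∂z = -8 × 1 = -8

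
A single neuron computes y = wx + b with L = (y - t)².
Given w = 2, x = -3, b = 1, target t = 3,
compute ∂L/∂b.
∂L/∂b = -16

y = wx + b = (2)(-3) + 1 = -5
∂L/∂y = 2(y - t) = 2(-5 - 3) = -16
∂y/∂b = 1
∂L/∂b = ∂L/∂y · ∂y/∂b = -16 × 1 = -16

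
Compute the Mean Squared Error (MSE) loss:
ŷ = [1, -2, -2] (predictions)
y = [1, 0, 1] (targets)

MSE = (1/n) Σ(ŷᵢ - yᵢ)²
MSE = 4.333

MSE = (1/3)((1-1)² + (-2-0)² + (-2-1)²) = (1/3)(0 + 4 + 9) = 4.333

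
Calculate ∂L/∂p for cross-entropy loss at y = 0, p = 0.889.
∂L/∂p = 9.009

∂L/∂p = -y/p + (1-y)/(1-p) = 0 + 1/0.111 = 9.009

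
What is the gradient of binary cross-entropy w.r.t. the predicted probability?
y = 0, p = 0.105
∂L/∂p = 1.117

∂L/∂p = -y/p + (1-y)/(1-p) = 0 + 1/0.895 = 1.117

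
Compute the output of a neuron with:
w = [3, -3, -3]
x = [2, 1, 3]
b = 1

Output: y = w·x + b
y = -5

y = (3)(2) + (-3)(1) + (-3)(3) + 1 = -5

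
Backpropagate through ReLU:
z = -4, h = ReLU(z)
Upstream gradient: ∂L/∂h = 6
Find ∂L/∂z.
∂L/∂z = 0

h = ReLU(-4) = 0
Since z < 0: ∂h/∂z = 0
∂L/∂z = ∂L/∂h · ∂h/∂z = 6 × 0 = 0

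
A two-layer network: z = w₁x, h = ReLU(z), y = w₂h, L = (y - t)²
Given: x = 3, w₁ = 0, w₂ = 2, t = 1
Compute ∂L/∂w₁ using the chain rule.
∂L/∂w₁ = 0

Forward pass:
z = w₁x = 0×3 = 0
h = ReLU(0) = 0
y = w₂h = 2×0 = 0

Backward pass:
∂L/∂y = 2(y - t) = 2(0 - 1) = -2
∂y/∂h = w₂ = 2
∂h/∂z = 0 (ReLU derivative)
∂z/∂w₁ = x = 3

∂L/∂w₁ = -2 × 2 × 0 × 3 = 0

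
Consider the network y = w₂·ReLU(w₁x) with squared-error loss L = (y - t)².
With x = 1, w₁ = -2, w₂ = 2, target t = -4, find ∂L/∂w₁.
∂L/∂w₁ = 0

Forward pass:
z = w₁x = -2×1 = -2
h = ReLU(-2) = 0
y = w₂h = 2×0 = 0

Backward pass:
∂L/∂y = 2(y - t) = 2(0 - -4) = 8
∂y/∂h = w₂ = 2
∂h/∂z = 0 (ReLU derivative)
∂z/∂w₁ = x = 1

∂L/∂w₁ = 8 × 2 × 0 × 1 = 0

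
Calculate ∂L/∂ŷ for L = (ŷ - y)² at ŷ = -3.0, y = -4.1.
∂L/∂ŷ = 2.2

∂L/∂ŷ = 2(ŷ - y) = 2(-3.0 - -4.1) = 2(1.1) = 2.2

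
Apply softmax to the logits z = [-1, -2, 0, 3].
p = [0.017, 0.0063, 0.0463, 0.9304]

exp(z) = [0.3679, 0.1353, 1, 20.09]
Sum = 21.59
p = [0.017, 0.0063, 0.0463, 0.9304]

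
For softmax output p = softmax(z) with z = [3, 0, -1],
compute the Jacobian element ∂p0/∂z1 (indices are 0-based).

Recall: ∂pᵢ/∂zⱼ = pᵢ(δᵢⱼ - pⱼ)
∂p0/∂z1 = -0.04364

p = softmax(z) = [0.9362, 0.04661, 0.01715]
p0 = 0.9362, p1 = 0.04661

∂p0/∂z1 = -p0 × p1 = -0.9362 × 0.04661 = -0.04364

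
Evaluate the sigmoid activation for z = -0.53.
0.3705

sigmoid(-0.53) = 1/(1 + e^(0.53)) = 1/(1 + 1.699) = 0.3705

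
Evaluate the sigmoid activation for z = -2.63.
0.06723

sigmoid(-2.63) = 1/(1 + e^(2.63)) = 1/(1 + 13.87) = 0.06723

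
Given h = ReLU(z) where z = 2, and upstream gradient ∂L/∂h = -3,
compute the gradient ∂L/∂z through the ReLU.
∂L/∂z = -3

h = ReLU(2) = 2
Since z > 0: ∂h/∂z = 1
∂L/∂z = ∂L/∂h · ∂h/∂z = -3 × 1 = -3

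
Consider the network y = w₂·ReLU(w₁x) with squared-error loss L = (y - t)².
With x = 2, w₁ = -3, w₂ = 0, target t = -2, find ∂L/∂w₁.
∂L/∂w₁ = 0

Forward pass:
z = w₁x = -3×2 = -6
h = ReLU(-6) = 0
y = w₂h = 0×0 = 0

Backward pass:
∂L/∂y = 2(y - t) = 2(0 - -2) = 4
∂y/∂h = w₂ = 0
∂h/∂z = 0 (ReLU derivative)
∂z/∂w₁ = x = 2

∂L/∂w₁ = 4 × 0 × 0 × 2 = 0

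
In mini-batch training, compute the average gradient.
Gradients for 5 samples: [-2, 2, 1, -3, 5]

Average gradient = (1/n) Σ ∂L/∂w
Average gradient = 0.6

Average = (1/5)(-2 + 2 + 1 + -3 + 5) = 3/5 = 0.6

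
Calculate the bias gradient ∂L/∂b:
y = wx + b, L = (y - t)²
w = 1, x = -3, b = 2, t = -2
∂L/∂b = 2

y = wx + b = (1)(-3) + 2 = -1
∂L/∂y = 2(y - t) = 2(-1 - -2) = 2
∂y/∂b = 1
∂L/∂b = ∂L/∂y · ∂y/∂b = 2 × 1 = 2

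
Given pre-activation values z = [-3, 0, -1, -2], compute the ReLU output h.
h = [0, 0, 0, 0]

ReLU applied element-wise: max(0,-3)=0, max(0,0)=0, max(0,-1)=0, max(0,-2)=0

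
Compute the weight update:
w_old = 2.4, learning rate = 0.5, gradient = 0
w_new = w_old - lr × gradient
w_new = 2.4

w_new = w - η·∂L/∂w = 2.4 - 0.5×(0) = 2.4 - (0) = 2.4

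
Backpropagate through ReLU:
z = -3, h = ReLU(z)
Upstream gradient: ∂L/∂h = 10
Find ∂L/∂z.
∂L/∂z = 0

h = ReLU(-3) = 0
Since z < 0: ∂h/∂z = 0
∂L/∂z = ∂L/∂h · ∂h/∂z = 10 × 0 = 0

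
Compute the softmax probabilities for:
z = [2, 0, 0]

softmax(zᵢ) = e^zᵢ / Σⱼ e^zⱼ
p = [0.787, 0.1065, 0.1065]

exp(z) = [7.389, 1, 1]
Sum = 9.389
p = [0.787, 0.1065, 0.1065]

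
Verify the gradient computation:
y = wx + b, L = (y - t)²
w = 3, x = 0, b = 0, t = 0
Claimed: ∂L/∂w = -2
Incorrect

y = (3)(0) + 0 = 0
∂L/∂y = 2(y - t) = 2(0 - 0) = 0
∂y/∂w = x = 0
∂L/∂w = 0 × 0 = 0

Claimed value: -2
Incorrect: The correct gradient is 0.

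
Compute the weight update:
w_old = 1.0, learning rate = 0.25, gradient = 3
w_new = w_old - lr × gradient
w_new = 0.25

w_new = w - η·∂L/∂w = 1.0 - 0.25×(3) = 1.0 - (0.75) = 0.25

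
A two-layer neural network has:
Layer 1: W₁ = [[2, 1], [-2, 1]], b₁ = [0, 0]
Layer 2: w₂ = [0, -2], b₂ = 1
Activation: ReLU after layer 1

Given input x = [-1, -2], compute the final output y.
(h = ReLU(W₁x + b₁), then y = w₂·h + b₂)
y = 1

Layer 1 pre-activation: z₁ = [-4, 0]
After ReLU: h = [0, 0]
Layer 2 output: y = 0×0 + -2×0 + 1 = 1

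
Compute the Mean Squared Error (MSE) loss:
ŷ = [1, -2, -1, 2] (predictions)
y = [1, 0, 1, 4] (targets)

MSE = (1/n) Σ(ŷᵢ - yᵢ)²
MSE = 3

MSE = (1/4)((1-1)² + (-2-0)² + (-1-1)² + (2-4)²) = (1/4)(0 + 4 + 4 + 4) = 3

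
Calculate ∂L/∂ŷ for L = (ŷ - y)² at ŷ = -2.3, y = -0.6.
∂L/∂ŷ = -3.4

∂L/∂ŷ = 2(ŷ - y) = 2(-2.3 - -0.6) = 2(-1.7) = -3.4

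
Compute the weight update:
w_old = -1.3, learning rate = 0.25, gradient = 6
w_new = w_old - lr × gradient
w_new = -2.8

w_new = w - η·∂L/∂w = -1.3 - 0.25×(6) = -1.3 - (1.5) = -2.8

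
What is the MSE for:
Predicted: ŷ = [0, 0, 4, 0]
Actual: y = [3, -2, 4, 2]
MSE = 4.25

MSE = (1/4)((0-3)² + (0--2)² + (4-4)² + (0-2)²) = (1/4)(9 + 4 + 0 + 4) = 4.25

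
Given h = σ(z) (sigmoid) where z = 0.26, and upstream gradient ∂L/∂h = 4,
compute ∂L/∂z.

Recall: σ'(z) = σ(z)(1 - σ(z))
∂L/∂z = 0.9833

σ(0.26) = 0.5646
σ'(0.26) = σ(0.26)(1 - σ(0.26)) = 0.5646 × 0.4354 = 0.2458
∂L/∂z = ∂L/∂h · σ'(z) = 4 × 0.2458 = 0.9833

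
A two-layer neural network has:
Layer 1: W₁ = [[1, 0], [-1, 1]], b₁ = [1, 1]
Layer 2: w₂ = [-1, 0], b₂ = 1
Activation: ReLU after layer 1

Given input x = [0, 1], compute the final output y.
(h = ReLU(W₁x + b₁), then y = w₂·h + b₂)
y = 0

Layer 1 pre-activation: z₁ = [1, 2]
After ReLU: h = [1, 2]
Layer 2 output: y = -1×1 + 0×2 + 1 = 0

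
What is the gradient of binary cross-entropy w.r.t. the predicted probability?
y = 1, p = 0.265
∂L/∂p = -3.774

∂L/∂p = -y/p + (1-y)/(1-p) = -1/0.265 + 0 = -3.774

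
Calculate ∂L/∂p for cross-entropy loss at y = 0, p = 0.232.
∂L/∂p = 1.302

∂L/∂p = -y/p + (1-y)/(1-p) = 0 + 1/0.768 = 1.302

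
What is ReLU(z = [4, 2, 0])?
h = [4, 2, 0]

ReLU applied element-wise: max(0,4)=4, max(0,2)=2, max(0,0)=0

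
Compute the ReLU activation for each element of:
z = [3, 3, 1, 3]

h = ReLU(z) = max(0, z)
h = [3, 3, 1, 3]

ReLU applied element-wise: max(0,3)=3, max(0,3)=3, max(0,1)=1, max(0,3)=3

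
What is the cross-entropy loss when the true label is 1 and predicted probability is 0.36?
L = 1.022

L = -1·log(0.36) - 0·log(0.64) = -log(0.36) = 1.022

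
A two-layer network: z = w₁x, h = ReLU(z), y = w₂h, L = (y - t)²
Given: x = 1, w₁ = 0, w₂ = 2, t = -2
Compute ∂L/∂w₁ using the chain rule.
∂L/∂w₁ = 0

Forward pass:
z = w₁x = 0×1 = 0
h = ReLU(0) = 0
y = w₂h = 2×0 = 0

Backward pass:
∂L/∂y = 2(y - t) = 2(0 - -2) = 4
∂y/∂h = w₂ = 2
∂h/∂z = 0 (ReLU derivative)
∂z/∂w₁ = x = 1

∂L/∂w₁ = 4 × 2 × 0 × 1 = 0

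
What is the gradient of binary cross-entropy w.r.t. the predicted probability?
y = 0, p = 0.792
∂L/∂p = 4.808

∂L/∂p = -y/p + (1-y)/(1-p) = 0 + 1/0.208 = 4.808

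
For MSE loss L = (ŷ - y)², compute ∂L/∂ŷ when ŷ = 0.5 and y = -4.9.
∂L/∂ŷ = 10.8

∂L/∂ŷ = 2(ŷ - y) = 2(0.5 - -4.9) = 2(5.4) = 10.8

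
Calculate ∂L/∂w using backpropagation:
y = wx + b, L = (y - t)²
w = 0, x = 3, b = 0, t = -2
∂L/∂w = 12

y = wx + b = (0)(3) + 0 = 0
∂L/∂y = 2(y - t) = 2(0 - -2) = 4
∂y/∂w = x = 3
∂L/∂w = ∂L/∂y · ∂y/∂w = 4 × 3 = 12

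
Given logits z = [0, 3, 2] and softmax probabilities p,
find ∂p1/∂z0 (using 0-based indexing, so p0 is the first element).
∂p1/∂z0 = -0.02477

p = softmax(z) = [0.03512, 0.7054, 0.2595]
p1 = 0.7054, p0 = 0.03512

∂p1/∂z0 = -p1 × p0 = -0.7054 × 0.03512 = -0.02477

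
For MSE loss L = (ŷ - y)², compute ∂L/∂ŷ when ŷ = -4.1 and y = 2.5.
∂L/∂ŷ = -13.2

∂L/∂ŷ = 2(ŷ - y) = 2(-4.1 - 2.5) = 2(-6.6) = -13.2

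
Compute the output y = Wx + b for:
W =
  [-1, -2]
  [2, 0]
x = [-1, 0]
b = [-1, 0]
y = [0, -2]

Wx = [-1×-1 + -2×0, 2×-1 + 0×0]
   = [1, -2]
y = Wx + b = [1 + -1, -2 + 0] = [0, -2]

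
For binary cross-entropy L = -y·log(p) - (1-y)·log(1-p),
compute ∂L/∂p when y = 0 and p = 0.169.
∂L/∂p = 1.203

∂L/∂p = -y/p + (1-y)/(1-p) = 0 + 1/0.831 = 1.203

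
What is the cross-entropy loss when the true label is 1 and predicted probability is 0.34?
L = 1.079

L = -1·log(0.34) - 0·log(0.66) = -log(0.34) = 1.079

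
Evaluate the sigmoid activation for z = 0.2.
0.5498

sigmoid(0.2) = 1/(1 + e^(-0.2)) = 1/(1 + 0.8187) = 0.5498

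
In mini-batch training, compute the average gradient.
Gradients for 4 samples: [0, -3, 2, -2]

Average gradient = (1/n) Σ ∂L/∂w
Average gradient = -0.75

Average = (1/4)(0 + -3 + 2 + -2) = -3/4 = -0.75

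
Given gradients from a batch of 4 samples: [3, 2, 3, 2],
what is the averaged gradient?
Average gradient = 2.5

Average = (1/4)(3 + 2 + 3 + 2) = 10/4 = 2.5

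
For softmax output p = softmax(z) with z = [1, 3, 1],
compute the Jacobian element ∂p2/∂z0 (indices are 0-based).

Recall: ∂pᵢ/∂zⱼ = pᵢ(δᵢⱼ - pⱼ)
∂p2/∂z0 = -0.01134

p = softmax(z) = [0.1065, 0.787, 0.1065]
p2 = 0.1065, p0 = 0.1065

∂p2/∂z0 = -p2 × p0 = -0.1065 × 0.1065 = -0.01134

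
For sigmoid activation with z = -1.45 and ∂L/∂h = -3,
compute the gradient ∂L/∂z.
∂L/∂z = -0.4617

σ(-1.45) = 0.19
σ'(-1.45) = σ(-1.45)(1 - σ(-1.45)) = 0.19 × 0.81 = 0.1539
∂L/∂z = ∂L/∂h · σ'(z) = -3 × 0.1539 = -0.4617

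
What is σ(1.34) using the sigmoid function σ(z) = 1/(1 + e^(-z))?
0.7925

sigmoid(1.34) = 1/(1 + e^(-1.34)) = 1/(1 + 0.2618) = 0.7925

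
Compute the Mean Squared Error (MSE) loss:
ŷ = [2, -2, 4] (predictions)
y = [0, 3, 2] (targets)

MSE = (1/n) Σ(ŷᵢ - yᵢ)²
MSE = 11

MSE = (1/3)((2-0)² + (-2-3)² + (4-2)²) = (1/3)(4 + 25 + 4) = 11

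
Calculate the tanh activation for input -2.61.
-0.9892

tanh(-2.61) = (e^(-2.61) - e^(2.61))/(e^(-2.61) + e^(2.61)) = -0.9892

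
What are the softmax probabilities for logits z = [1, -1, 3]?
p = [0.1173, 0.0159, 0.8668]

exp(z) = [2.718, 0.3679, 20.09]
Sum = 23.17
p = [0.1173, 0.0159, 0.8668]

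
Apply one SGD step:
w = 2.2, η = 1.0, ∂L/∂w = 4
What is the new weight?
w_new = -1.8

w_new = w - η·∂L/∂w = 2.2 - 1.0×(4) = 2.2 - (4) = -1.8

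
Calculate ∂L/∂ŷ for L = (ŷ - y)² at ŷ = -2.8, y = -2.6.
∂L/∂ŷ = -0.4

∂L/∂ŷ = 2(ŷ - y) = 2(-2.8 - -2.6) = 2(-0.2) = -0.4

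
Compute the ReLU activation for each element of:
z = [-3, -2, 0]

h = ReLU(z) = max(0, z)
h = [0, 0, 0]

ReLU applied element-wise: max(0,-3)=0, max(0,-2)=0, max(0,0)=0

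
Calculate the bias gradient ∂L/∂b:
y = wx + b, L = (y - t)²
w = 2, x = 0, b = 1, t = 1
∂L/∂b = 0

y = wx + b = (2)(0) + 1 = 1
∂L/∂y = 2(y - t) = 2(1 - 1) = 0
∂y/∂b = 1
∂L/∂b = ∂L/∂y · ∂y/∂b = 0 × 1 = 0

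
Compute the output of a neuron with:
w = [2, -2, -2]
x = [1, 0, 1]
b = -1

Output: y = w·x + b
y = -1

y = (2)(1) + (-2)(0) + (-2)(1) + -1 = -1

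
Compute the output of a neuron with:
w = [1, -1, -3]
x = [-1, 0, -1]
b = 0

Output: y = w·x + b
y = 2

y = (1)(-1) + (-1)(0) + (-3)(-1) + 0 = 2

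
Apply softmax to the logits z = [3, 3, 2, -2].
p = [0.4211, 0.4211, 0.1549, 0.0028]

exp(z) = [20.09, 20.09, 7.389, 0.1353]
Sum = 47.7
p = [0.4211, 0.4211, 0.1549, 0.0028]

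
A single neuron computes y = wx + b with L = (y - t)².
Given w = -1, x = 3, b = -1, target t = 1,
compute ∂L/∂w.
∂L/∂w = -30

y = wx + b = (-1)(3) + -1 = -4
∂L/∂y = 2(y - t) = 2(-4 - 1) = -10
∂y/∂w = x = 3
∂L/∂w = ∂L/∂y · ∂y/∂w = -10 × 3 = -30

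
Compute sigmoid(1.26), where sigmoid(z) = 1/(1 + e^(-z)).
0.779

sigmoid(1.26) = 1/(1 + e^(-1.26)) = 1/(1 + 0.2837) = 0.779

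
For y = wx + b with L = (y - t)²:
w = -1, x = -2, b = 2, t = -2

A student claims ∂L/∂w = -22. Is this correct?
Incorrect

y = (-1)(-2) + 2 = 4
∂L/∂y = 2(y - t) = 2(4 - -2) = 12
∂y/∂w = x = -2
∂L/∂w = 12 × -2 = -24

Claimed value: -22
Incorrect: The correct gradient is -24.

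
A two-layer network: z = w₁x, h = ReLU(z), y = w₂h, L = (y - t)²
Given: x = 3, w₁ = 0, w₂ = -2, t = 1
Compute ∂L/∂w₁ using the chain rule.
∂L/∂w₁ = 0

Forward pass:
z = w₁x = 0×3 = 0
h = ReLU(0) = 0
y = w₂h = -2×0 = 0

Backward pass:
∂L/∂y = 2(y - t) = 2(0 - 1) = -2
∂y/∂h = w₂ = -2
∂h/∂z = 0 (ReLU derivative)
∂z/∂w₁ = x = 3

∂L/∂w₁ = -2 × -2 × 0 × 3 = 0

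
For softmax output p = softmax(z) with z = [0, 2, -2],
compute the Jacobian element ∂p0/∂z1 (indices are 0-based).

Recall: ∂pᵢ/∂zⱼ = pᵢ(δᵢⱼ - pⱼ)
∂p0/∂z1 = -0.1017

p = softmax(z) = [0.1173, 0.8668, 0.01588]
p0 = 0.1173, p1 = 0.8668

∂p0/∂z1 = -p0 × p1 = -0.1173 × 0.8668 = -0.1017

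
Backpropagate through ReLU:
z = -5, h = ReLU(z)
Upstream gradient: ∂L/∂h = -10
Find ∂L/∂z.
∂L/∂z = 0

h = ReLU(-5) = 0
Since z < 0: ∂h/∂z = 0
∂L/∂z = ∂L/∂h · ∂h/∂z = -10 × 0 = 0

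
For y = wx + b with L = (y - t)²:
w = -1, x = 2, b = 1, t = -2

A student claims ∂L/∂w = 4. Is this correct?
Correct

y = (-1)(2) + 1 = -1
∂L/∂y = 2(y - t) = 2(-1 - -2) = 2
∂y/∂w = x = 2
∂L/∂w = 2 × 2 = 4

Claimed value: 4
Correct: The correct gradient is 4.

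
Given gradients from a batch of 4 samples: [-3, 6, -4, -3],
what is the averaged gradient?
Average gradient = -1

Average = (1/4)(-3 + 6 + -4 + -3) = -4/4 = -1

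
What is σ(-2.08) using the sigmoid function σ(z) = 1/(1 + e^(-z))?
0.1111

sigmoid(-2.08) = 1/(1 + e^(2.08)) = 1/(1 + 8.004) = 0.1111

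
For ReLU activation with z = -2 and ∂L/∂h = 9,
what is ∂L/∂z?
∂L/∂z = 0

h = ReLU(-2) = 0
Since z < 0: ∂h/∂z = 0
∂L/∂z = ∂L/∂h · ∂h/∂z = 9 × 0 = 0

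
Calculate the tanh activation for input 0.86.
0.6963

tanh(0.86) = (e^(0.86) - e^(-0.86))/(e^(0.86) + e^(-0.86)) = 0.6963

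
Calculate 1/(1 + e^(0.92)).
0.285

sigmoid(-0.92) = 1/(1 + e^(0.92)) = 1/(1 + 2.509) = 0.285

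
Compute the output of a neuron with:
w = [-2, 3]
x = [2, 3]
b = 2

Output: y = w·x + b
y = 7

y = (-2)(2) + (3)(3) + 2 = 7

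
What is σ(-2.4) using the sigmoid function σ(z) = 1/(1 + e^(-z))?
0.08317

sigmoid(-2.4) = 1/(1 + e^(2.4)) = 1/(1 + 11.02) = 0.08317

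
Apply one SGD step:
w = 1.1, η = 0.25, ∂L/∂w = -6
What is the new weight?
w_new = 2.6

w_new = w - η·∂L/∂w = 1.1 - 0.25×(-6) = 1.1 - (-1.5) = 2.6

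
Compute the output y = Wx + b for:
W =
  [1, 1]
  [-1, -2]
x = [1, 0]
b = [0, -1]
y = [1, -2]

Wx = [1×1 + 1×0, -1×1 + -2×0]
   = [1, -1]
y = Wx + b = [1 + 0, -1 + -1] = [1, -2]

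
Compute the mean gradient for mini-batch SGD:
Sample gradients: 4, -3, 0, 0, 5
Average gradient = 1.2

Average = (1/5)(4 + -3 + 0 + 0 + 5) = 6/5 = 1.2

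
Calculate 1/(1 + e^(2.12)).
0.1072

sigmoid(-2.12) = 1/(1 + e^(2.12)) = 1/(1 + 8.331) = 0.1072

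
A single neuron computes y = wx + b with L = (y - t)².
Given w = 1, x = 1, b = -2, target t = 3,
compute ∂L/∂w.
∂L/∂w = -8

y = wx + b = (1)(1) + -2 = -1
∂L/∂y = 2(y - t) = 2(-1 - 3) = -8
∂y/∂w = x = 1
∂L/∂w = ∂L/∂y · ∂y/∂w = -8 × 1 = -8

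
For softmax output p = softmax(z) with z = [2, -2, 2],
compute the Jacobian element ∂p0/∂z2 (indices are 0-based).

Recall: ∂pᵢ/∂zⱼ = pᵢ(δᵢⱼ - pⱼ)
∂p0/∂z2 = -0.2455

p = softmax(z) = [0.4955, 0.009075, 0.4955]
p0 = 0.4955, p2 = 0.4955

∂p0/∂z2 = -p0 × p2 = -0.4955 × 0.4955 = -0.2455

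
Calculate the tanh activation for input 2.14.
0.9727

tanh(2.14) = (e^(2.14) - e^(-2.14))/(e^(2.14) + e^(-2.14)) = 0.9727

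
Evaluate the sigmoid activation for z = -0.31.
0.4231

sigmoid(-0.31) = 1/(1 + e^(0.31)) = 1/(1 + 1.363) = 0.4231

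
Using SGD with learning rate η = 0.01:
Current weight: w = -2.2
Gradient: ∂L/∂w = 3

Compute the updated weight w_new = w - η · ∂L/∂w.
w_new = -2.23

w_new = w - η·∂L/∂w = -2.2 - 0.01×(3) = -2.2 - (0.03) = -2.23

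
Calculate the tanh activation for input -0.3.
-0.2913

tanh(-0.3) = (e^(-0.3) - e^(0.3))/(e^(-0.3) + e^(0.3)) = -0.2913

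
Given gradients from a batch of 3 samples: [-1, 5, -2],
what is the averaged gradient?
Average gradient = 0.6667

Average = (1/3)(-1 + 5 + -2) = 2/3 = 0.6667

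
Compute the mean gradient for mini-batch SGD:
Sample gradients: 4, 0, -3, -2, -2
Average gradient = -0.6

Average = (1/5)(4 + 0 + -3 + -2 + -2) = -3/5 = -0.6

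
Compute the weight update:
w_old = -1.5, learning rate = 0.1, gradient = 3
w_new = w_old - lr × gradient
w_new = -1.8

w_new = w - η·∂L/∂w = -1.5 - 0.1×(3) = -1.5 - (0.3) = -1.8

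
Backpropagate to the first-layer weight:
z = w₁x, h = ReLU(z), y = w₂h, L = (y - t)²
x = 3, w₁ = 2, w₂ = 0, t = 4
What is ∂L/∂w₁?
∂L/∂w₁ = 0

Forward pass:
z = w₁x = 2×3 = 6
h = ReLU(6) = 6
y = w₂h = 0×6 = 0

Backward pass:
∂L/∂y = 2(y - t) = 2(0 - 4) = -8
∂y/∂h = w₂ = 0
∂h/∂z = 1 (ReLU derivative)
∂z/∂w₁ = x = 3

∂L/∂w₁ = -8 × 0 × 1 × 3 = 0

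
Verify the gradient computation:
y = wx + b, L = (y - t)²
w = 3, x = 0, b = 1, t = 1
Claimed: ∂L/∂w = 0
Correct

y = (3)(0) + 1 = 1
∂L/∂y = 2(y - t) = 2(1 - 1) = 0
∂y/∂w = x = 0
∂L/∂w = 0 × 0 = 0

Claimed value: 0
Correct: The correct gradient is 0.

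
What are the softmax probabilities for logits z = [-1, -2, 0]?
p = [0.2447, 0.09, 0.6652]

exp(z) = [0.3679, 0.1353, 1]
Sum = 1.503
p = [0.2447, 0.09, 0.6652]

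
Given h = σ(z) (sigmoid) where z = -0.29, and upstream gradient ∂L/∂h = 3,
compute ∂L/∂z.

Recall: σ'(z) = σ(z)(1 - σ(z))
∂L/∂z = 0.7344

σ(-0.29) = 0.428
σ'(-0.29) = σ(-0.29)(1 - σ(-0.29)) = 0.428 × 0.572 = 0.2448
∂L/∂z = ∂L/∂h · σ'(z) = 3 × 0.2448 = 0.7344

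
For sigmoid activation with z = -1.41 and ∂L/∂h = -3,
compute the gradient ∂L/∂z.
∂L/∂z = -0.4732

σ(-1.41) = 0.1962
σ'(-1.41) = σ(-1.41)(1 - σ(-1.41)) = 0.1962 × 0.8038 = 0.1577
∂L/∂z = ∂L/∂h · σ'(z) = -3 × 0.1577 = -0.4732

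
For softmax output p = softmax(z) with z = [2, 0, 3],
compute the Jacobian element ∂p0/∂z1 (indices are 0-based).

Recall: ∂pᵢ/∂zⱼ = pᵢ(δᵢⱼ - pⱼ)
∂p0/∂z1 = -0.009113

p = softmax(z) = [0.2595, 0.03512, 0.7054]
p0 = 0.2595, p1 = 0.03512

∂p0/∂z1 = -p0 × p1 = -0.2595 × 0.03512 = -0.009113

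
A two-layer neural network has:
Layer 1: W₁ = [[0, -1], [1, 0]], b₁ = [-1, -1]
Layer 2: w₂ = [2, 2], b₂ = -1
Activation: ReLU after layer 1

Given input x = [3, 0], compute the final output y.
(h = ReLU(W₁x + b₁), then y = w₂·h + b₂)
y = 3

Layer 1 pre-activation: z₁ = [-1, 2]
After ReLU: h = [0, 2]
Layer 2 output: y = 2×0 + 2×2 + -1 = 3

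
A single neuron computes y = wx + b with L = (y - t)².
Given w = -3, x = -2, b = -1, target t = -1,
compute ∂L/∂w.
∂L/∂w = -24

y = wx + b = (-3)(-2) + -1 = 5
∂L/∂y = 2(y - t) = 2(5 - -1) = 12
∂y/∂w = x = -2
∂L/∂w = ∂L/∂y · ∂y/∂w = 12 × -2 = -24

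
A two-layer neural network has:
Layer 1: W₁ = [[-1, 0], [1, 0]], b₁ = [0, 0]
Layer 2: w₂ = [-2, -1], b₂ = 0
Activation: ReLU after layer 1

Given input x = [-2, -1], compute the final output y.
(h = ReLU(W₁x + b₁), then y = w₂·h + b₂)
y = -4

Layer 1 pre-activation: z₁ = [2, -2]
After ReLU: h = [2, 0]
Layer 2 output: y = -2×2 + -1×0 + 0 = -4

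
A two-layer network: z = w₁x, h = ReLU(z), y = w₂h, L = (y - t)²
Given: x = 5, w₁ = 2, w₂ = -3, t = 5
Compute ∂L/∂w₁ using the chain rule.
∂L/∂w₁ = 1050

Forward pass:
z = w₁x = 2×5 = 10
h = ReLU(10) = 10
y = w₂h = -3×10 = -30

Backward pass:
∂L/∂y = 2(y - t) = 2(-30 - 5) = -70
∂y/∂h = w₂ = -3
∂h/∂z = 1 (ReLU derivative)
∂z/∂w₁ = x = 5

∂L/∂w₁ = -70 × -3 × 1 × 5 = 1050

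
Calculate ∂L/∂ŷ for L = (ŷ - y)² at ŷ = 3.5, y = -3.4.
∂L/∂ŷ = 13.8

∂L/∂ŷ = 2(ŷ - y) = 2(3.5 - -3.4) = 2(6.9) = 13.8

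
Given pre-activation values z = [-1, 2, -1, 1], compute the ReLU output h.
h = [0, 2, 0, 1]

ReLU applied element-wise: max(0,-1)=0, max(0,2)=2, max(0,-1)=0, max(0,1)=1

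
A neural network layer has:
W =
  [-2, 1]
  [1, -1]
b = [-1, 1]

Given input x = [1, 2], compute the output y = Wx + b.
y = [-1, 0]

Wx = [-2×1 + 1×2, 1×1 + -1×2]
   = [0, -1]
y = Wx + b = [0 + -1, -1 + 1] = [-1, 0]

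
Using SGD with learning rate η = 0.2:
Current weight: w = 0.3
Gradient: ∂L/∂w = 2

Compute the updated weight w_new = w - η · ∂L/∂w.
w_new = -0.1

w_new = w - η·∂L/∂w = 0.3 - 0.2×(2) = 0.3 - (0.4) = -0.1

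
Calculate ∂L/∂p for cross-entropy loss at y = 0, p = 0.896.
∂L/∂p = 9.615

∂L/∂p = -y/p + (1-y)/(1-p) = 0 + 1/0.104 = 9.615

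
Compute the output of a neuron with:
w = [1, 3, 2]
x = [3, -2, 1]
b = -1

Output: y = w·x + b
y = -2

y = (1)(3) + (3)(-2) + (2)(1) + -1 = -2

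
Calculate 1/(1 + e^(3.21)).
0.03879

sigmoid(-3.21) = 1/(1 + e^(3.21)) = 1/(1 + 24.78) = 0.03879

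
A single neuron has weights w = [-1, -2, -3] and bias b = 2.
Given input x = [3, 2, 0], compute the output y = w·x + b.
y = -5

y = (-1)(3) + (-2)(2) + (-3)(0) + 2 = -5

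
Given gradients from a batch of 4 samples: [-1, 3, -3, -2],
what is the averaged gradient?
Average gradient = -0.75

Average = (1/4)(-1 + 3 + -3 + -2) = -3/4 = -0.75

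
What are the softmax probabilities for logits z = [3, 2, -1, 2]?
p = [0.5701, 0.2097, 0.0104, 0.2097]

exp(z) = [20.09, 7.389, 0.3679, 7.389]
Sum = 35.23
p = [0.5701, 0.2097, 0.0104, 0.2097]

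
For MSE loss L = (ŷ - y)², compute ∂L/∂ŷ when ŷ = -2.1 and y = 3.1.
∂L/∂ŷ = -10.4

∂L/∂ŷ = 2(ŷ - y) = 2(-2.1 - 3.1) = 2(-5.2) = -10.4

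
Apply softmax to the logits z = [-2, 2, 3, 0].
p = [0.0047, 0.2583, 0.702, 0.035]

exp(z) = [0.1353, 7.389, 20.09, 1]
Sum = 28.61
p = [0.0047, 0.2583, 0.702, 0.035]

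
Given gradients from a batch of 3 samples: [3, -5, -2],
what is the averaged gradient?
Average gradient = -1.333

Average = (1/3)(3 + -5 + -2) = -4/3 = -1.333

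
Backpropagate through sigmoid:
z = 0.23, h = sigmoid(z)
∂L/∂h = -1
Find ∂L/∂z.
∂L/∂z = -0.2467

σ(0.23) = 0.5572
σ'(0.23) = σ(0.23)(1 - σ(0.23)) = 0.5572 × 0.4428 = 0.2467
∂L/∂z = ∂L/∂h · σ'(z) = -1 × 0.2467 = -0.2467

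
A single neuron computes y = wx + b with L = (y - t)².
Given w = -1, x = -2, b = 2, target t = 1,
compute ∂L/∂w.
∂L/∂w = -12

y = wx + b = (-1)(-2) + 2 = 4
∂L/∂y = 2(y - t) = 2(4 - 1) = 6
∂y/∂w = x = -2
∂L/∂w = ∂L/∂y · ∂y/∂w = 6 × -2 = -12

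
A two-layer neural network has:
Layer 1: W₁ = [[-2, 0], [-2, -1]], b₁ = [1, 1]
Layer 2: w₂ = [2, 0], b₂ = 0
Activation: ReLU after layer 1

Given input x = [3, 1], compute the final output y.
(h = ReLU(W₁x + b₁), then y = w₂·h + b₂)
y = 0

Layer 1 pre-activation: z₁ = [-5, -6]
After ReLU: h = [0, 0]
Layer 2 output: y = 2×0 + 0×0 + 0 = 0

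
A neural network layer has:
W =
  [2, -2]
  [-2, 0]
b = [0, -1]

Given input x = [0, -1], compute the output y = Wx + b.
y = [2, -1]

Wx = [2×0 + -2×-1, -2×0 + 0×-1]
   = [2, 0]
y = Wx + b = [2 + 0, 0 + -1] = [2, -1]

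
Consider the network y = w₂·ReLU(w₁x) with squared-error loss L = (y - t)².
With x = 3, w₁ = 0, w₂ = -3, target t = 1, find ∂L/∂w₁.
∂L/∂w₁ = 0

Forward pass:
z = w₁x = 0×3 = 0
h = ReLU(0) = 0
y = w₂h = -3×0 = 0

Backward pass:
∂L/∂y = 2(y - t) = 2(0 - 1) = -2
∂y/∂h = w₂ = -3
∂h/∂z = 0 (ReLU derivative)
∂z/∂w₁ = x = 3

∂L/∂w₁ = -2 × -3 × 0 × 3 = 0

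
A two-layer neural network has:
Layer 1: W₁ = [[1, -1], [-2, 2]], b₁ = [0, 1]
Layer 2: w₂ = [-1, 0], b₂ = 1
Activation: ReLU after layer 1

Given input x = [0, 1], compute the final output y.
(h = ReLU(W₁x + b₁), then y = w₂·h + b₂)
y = 1

Layer 1 pre-activation: z₁ = [-1, 3]
After ReLU: h = [0, 3]
Layer 2 output: y = -1×0 + 0×3 + 1 = 1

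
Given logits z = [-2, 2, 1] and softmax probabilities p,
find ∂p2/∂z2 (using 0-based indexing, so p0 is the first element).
∂p2/∂z2 = 0.195

p = softmax(z) = [0.01321, 0.7214, 0.2654]
p2 = 0.2654

∂p2/∂z2 = p2(1 - p2) = 0.2654 × (1 - 0.2654) = 0.195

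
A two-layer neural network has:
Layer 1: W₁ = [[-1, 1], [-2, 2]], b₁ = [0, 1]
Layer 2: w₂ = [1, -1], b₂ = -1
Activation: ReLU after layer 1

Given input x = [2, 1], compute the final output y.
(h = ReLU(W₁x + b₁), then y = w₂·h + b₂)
y = -1

Layer 1 pre-activation: z₁ = [-1, -1]
After ReLU: h = [0, 0]
Layer 2 output: y = 1×0 + -1×0 + -1 = -1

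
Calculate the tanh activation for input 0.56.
0.508

tanh(0.56) = (e^(0.56) - e^(-0.56))/(e^(0.56) + e^(-0.56)) = 0.508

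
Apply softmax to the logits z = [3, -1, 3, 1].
p = [0.4643, 0.0085, 0.4643, 0.0628]

exp(z) = [20.09, 0.3679, 20.09, 2.718]
Sum = 43.26
p = [0.4643, 0.0085, 0.4643, 0.0628]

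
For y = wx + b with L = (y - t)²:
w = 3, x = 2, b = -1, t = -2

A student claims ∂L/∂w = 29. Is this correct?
Incorrect

y = (3)(2) + -1 = 5
∂L/∂y = 2(y - t) = 2(5 - -2) = 14
∂y/∂w = x = 2
∂L/∂w = 14 × 2 = 28

Claimed value: 29
Incorrect: The correct gradient is 28.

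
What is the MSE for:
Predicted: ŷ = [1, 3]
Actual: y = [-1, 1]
MSE = 4

MSE = (1/2)((1--1)² + (3-1)²) = (1/2)(4 + 4) = 4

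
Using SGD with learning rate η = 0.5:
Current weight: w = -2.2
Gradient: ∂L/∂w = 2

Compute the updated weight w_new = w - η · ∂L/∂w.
w_new = -3.2

w_new = w - η·∂L/∂w = -2.2 - 0.5×(2) = -2.2 - (1) = -3.2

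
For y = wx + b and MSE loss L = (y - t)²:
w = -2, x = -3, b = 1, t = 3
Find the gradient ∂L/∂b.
∂L/∂b = 8

y = wx + b = (-2)(-3) + 1 = 7
∂L/∂y = 2(y - t) = 2(7 - 3) = 8
∂y/∂b = 1
∂L/∂b = ∂L/∂y · ∂y/∂b = 8 × 1 = 8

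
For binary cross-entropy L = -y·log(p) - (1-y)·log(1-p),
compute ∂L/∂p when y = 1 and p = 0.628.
∂L/∂p = -1.592

∂L/∂p = -y/p + (1-y)/(1-p) = -1/0.628 + 0 = -1.592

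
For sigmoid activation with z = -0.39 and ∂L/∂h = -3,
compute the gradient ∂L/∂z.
∂L/∂z = -0.7222

σ(-0.39) = 0.4037
σ'(-0.39) = σ(-0.39)(1 - σ(-0.39)) = 0.4037 × 0.5963 = 0.2407
∂L/∂z = ∂L/∂h · σ'(z) = -3 × 0.2407 = -0.7222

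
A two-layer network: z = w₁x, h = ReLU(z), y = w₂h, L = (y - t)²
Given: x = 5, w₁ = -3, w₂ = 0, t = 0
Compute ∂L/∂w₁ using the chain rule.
∂L/∂w₁ = 0

Forward pass:
z = w₁x = -3×5 = -15
h = ReLU(-15) = 0
y = w₂h = 0×0 = 0

Backward pass:
∂L/∂y = 2(y - t) = 2(0 - 0) = 0
∂y/∂h = w₂ = 0
∂h/∂z = 0 (ReLU derivative)
∂z/∂w₁ = x = 5

∂L/∂w₁ = 0 × 0 × 0 × 5 = 0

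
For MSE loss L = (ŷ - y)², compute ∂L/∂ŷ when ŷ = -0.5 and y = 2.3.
∂L/∂ŷ = -5.6

∂L/∂ŷ = 2(ŷ - y) = 2(-0.5 - 2.3) = 2(-2.8) = -5.6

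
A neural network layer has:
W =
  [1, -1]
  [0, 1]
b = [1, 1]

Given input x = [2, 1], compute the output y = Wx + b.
y = [2, 2]

Wx = [1×2 + -1×1, 0×2 + 1×1]
   = [1, 1]
y = Wx + b = [1 + 1, 1 + 1] = [2, 2]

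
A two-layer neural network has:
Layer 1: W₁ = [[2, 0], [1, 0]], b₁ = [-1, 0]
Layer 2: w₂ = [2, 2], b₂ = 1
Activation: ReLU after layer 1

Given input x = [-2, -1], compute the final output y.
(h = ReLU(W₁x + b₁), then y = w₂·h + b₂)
y = 1

Layer 1 pre-activation: z₁ = [-5, -2]
After ReLU: h = [0, 0]
Layer 2 output: y = 2×0 + 2×0 + 1 = 1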